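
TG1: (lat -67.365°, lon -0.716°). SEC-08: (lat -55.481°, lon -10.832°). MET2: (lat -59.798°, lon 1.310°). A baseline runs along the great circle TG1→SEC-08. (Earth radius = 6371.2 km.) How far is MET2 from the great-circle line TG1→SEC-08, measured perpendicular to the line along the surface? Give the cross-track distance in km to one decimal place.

478.0 km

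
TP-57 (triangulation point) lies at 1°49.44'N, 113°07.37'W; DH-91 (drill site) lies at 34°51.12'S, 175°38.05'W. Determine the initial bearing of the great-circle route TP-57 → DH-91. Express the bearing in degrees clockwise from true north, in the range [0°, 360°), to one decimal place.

231.3°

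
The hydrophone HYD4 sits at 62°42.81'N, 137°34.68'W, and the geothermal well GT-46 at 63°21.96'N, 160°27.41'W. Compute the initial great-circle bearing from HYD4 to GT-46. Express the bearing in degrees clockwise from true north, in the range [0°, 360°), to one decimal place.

283.8°

HYD4: φ = +62.71350°, λ = -137.57800°
GT-46: φ = +63.36600°, λ = -160.45683°
Δλ = -22.8788°
y = sin Δλ · cos φ₂ = -0.174288
x = cos φ₁ sin φ₂ − sin φ₁ cos φ₂ cos Δλ = 0.042731
θ = atan2(y, x) = -76.2242° → 283.7758° (mod 360°)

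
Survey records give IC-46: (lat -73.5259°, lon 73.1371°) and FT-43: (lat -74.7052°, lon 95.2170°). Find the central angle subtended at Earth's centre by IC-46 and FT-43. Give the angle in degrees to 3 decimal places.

Δφ = -1.1793°,  Δλ = 22.0799°
a = sin²(Δφ/2) + cos φ₁ cos φ₂ sin²(Δλ/2) = 0.002849
c = 2·arcsin(√a) = 0.106802 rad = 6.1193°

6.119°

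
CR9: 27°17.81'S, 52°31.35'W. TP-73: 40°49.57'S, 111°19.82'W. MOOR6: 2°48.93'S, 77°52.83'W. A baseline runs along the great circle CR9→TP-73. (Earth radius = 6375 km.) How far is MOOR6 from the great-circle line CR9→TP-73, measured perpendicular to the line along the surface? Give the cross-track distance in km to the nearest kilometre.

CR9: φ = -27.29683°, λ = -52.52250°
TP-73: φ = -40.82617°, λ = -111.33033°
MOOR6: φ = -2.81550°, λ = -77.88050°
δ₁₃ = central angle CR9→MOOR6 = 0.601340 rad  (haversine)
θ₁₃ = bearing CR9→MOOR6 = 310.879°,  θ₁₂ = bearing CR9→TP-73 = 238.207°
dₓₜ = R·arcsin(sin δ₁₃ · sin(θ₁₃ − θ₁₂)) = 6375·arcsin(0.56575·sin(72.672°)) = 3637.087 km
|dₓₜ| = 3637.087 km

3637 km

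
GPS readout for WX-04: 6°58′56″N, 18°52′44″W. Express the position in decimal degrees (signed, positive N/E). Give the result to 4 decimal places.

lat: 6.9822° N → +6.9822°
lon: 18.8789° W → -18.8789°

+6.9822°, -18.8789°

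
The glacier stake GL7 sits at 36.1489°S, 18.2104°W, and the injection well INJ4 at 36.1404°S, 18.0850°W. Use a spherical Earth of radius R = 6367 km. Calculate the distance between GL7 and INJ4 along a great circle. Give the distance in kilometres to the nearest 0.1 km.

Δφ = 0.0085°,  Δλ = 0.1254°
a = sin²(Δφ/2) + cos φ₁ cos φ₂ sin²(Δλ/2) = 0.000001
c = 2·arcsin(√a) = 0.001774 rad = 0.1016°
d = R·c = 6367 × 0.001774 = 11.3 km

11.3 km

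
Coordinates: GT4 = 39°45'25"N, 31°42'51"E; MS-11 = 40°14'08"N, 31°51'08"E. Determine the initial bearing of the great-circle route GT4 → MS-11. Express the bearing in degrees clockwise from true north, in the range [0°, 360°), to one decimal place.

12.4°

GT4: φ = +39.75694°, λ = +31.71417°
MS-11: φ = +40.23556°, λ = +31.85222°
Δλ = 0.1381°
y = sin Δλ · cos φ₂ = 0.001839
x = cos φ₁ sin φ₂ − sin φ₁ cos φ₂ cos Δλ = 0.008355
θ = atan2(y, x) = 12.4165° → 12.4165° (mod 360°)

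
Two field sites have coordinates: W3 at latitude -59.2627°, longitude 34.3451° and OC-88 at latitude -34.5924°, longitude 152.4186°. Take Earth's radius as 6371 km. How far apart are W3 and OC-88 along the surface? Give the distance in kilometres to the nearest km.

8133 km

Δφ = 24.6703°,  Δλ = 118.0735°
a = sin²(Δφ/2) + cos φ₁ cos φ₂ sin²(Δλ/2) = 0.355013
c = 2·arcsin(√a) = 1.276596 rad = 73.1436°
d = R·c = 6371 × 1.276596 = 8133.2 km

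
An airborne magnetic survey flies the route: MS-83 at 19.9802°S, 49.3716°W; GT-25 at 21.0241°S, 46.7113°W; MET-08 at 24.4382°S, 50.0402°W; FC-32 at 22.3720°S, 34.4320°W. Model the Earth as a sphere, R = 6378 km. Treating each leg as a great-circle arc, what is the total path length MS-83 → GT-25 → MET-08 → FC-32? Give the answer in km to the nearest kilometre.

MS-83→GT-25: c = 0.047151 rad, d = 300.73 km
GT-25→MET-08: c = 0.080130 rad, d = 511.07 km
MET-08→FC-32: c = 0.252445 rad, d = 1610.09 km
Total = 300.73 + 511.07 + 1610.09 = 2421.89 km

2422 km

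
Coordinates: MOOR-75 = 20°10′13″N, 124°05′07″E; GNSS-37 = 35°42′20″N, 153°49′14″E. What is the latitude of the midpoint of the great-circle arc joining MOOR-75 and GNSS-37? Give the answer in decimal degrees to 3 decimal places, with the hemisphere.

28.749°N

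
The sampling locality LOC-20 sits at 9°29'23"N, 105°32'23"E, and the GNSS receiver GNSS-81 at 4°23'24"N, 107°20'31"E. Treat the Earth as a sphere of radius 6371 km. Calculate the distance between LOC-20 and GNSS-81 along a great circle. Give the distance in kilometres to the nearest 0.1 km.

600.9 km

LOC-20: φ = +9.48972°, λ = +105.53972°
GNSS-81: φ = +4.39000°, λ = +107.34194°
Δφ = -5.0997°,  Δλ = 1.8022°
a = sin²(Δφ/2) + cos φ₁ cos φ₂ sin²(Δλ/2) = 0.002222
c = 2·arcsin(√a) = 0.094321 rad = 5.4042°
d = R·c = 6371 × 0.094321 = 600.9 km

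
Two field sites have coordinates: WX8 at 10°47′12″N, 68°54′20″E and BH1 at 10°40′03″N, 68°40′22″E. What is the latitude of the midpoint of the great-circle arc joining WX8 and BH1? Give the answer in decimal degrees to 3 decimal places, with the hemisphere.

WX8: φ = +10.78667°, λ = +68.90556°
BH1: φ = +10.66750°, λ = +68.67278°
Bx = cos φ₂ cos Δλ = 0.982710,  By = cos φ₂ sin Δλ = -0.003993
φₘ = atan2(sin φ₁ + sin φ₂, √((cos φ₁ + Bx)² + By²)) = 10.72710°
λₘ = λ₁ + atan2(By, cos φ₁ + Bx) = 68.78914°

10.727°N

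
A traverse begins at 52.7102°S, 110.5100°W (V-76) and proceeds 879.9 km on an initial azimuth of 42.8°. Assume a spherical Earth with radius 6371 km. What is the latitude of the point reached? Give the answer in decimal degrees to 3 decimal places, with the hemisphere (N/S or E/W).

δ = d/R = 879.9/6371 = 0.138110 rad
φ₂ = arcsin(sin φ₁ cos δ + cos φ₁ sin δ cos θ)
   = arcsin(-0.79558·0.99048 + 0.60585·0.13767·0.73373) = -46.61937°
λ₂ = λ₁ + atan2(sin θ sin δ cos φ₁, cos δ − sin φ₁ sin φ₂) = -102.68267°

46.619°S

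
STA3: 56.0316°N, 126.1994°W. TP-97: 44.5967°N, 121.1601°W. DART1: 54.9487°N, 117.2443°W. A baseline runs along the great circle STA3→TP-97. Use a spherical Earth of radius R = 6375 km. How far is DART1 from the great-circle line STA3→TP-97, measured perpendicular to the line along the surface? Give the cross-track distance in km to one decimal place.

δ₁₃ = central angle STA3→DART1 = 0.090474 rad  (haversine)
θ₁₃ = bearing STA3→DART1 = 98.332°,  θ₁₂ = bearing STA3→TP-97 = 162.299°
dₓₜ = R·arcsin(sin δ₁₃ · sin(θ₁₃ − θ₁₂)) = 6375·arcsin(0.09035·sin(-63.966°)) = -518.116 km
|dₓₜ| = 518.116 km

518.1 km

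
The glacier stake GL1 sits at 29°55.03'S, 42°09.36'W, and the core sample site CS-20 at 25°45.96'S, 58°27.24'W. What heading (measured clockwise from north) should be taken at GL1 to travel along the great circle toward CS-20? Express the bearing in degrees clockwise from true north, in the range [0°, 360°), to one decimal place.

GL1: φ = -29.91717°, λ = -42.15600°
CS-20: φ = -25.76600°, λ = -58.45400°
Δλ = -16.2980°
y = sin Δλ · cos φ₂ = -0.252732
x = cos φ₁ sin φ₂ − sin φ₁ cos φ₂ cos Δλ = 0.054339
θ = atan2(y, x) = -77.8658° → 282.1342° (mod 360°)

282.1°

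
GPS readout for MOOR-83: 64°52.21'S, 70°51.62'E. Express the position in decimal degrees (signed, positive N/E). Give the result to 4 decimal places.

-64.8702°, +70.8603°

lat: 64.8702° S → -64.8702°
lon: 70.8603° E → +70.8603°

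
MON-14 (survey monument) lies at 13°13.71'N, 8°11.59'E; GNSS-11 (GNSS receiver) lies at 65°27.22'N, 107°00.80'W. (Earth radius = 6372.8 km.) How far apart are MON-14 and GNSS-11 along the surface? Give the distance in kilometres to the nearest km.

9781 km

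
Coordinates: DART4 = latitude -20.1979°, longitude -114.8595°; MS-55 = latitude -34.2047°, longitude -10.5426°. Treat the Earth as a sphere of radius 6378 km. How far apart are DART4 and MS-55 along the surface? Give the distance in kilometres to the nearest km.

Δφ = -14.0068°,  Δλ = 104.3169°
a = sin²(Δφ/2) + cos φ₁ cos φ₂ sin²(Δλ/2) = 0.498923
c = 2·arcsin(√a) = 1.568643 rad = 89.8766°
d = R·c = 6378 × 1.568643 = 10004.8 km

10005 km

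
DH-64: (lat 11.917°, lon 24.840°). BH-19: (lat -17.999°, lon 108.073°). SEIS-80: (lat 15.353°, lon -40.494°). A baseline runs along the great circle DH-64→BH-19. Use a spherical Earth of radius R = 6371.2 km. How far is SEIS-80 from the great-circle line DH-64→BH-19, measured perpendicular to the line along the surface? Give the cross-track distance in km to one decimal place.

761.1 km

δ₁₃ = central angle DH-64→SEIS-80 = 1.105784 rad  (haversine)
θ₁₃ = bearing DH-64→SEIS-80 = 281.354°,  θ₁₂ = bearing DH-64→BH-19 = 109.016°
dₓₜ = R·arcsin(sin δ₁₃ · sin(θ₁₃ − θ₁₂)) = 6371.2·arcsin(0.89382·sin(172.338°)) = 761.075 km
|dₓₜ| = 761.075 km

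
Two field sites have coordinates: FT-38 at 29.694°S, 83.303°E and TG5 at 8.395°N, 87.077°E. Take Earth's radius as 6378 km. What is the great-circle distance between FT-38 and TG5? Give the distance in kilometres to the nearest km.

Δφ = 38.0890°,  Δλ = 3.7740°
a = sin²(Δφ/2) + cos φ₁ cos φ₂ sin²(Δλ/2) = 0.107405
c = 2·arcsin(√a) = 0.667794 rad = 38.2618°
d = R·c = 6378 × 0.667794 = 4259.2 km

4259 km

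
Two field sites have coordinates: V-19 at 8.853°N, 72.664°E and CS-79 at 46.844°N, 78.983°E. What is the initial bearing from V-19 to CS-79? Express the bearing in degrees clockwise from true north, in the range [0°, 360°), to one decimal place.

Δλ = 6.3190°
y = sin Δλ · cos φ₂ = 0.075282
x = cos φ₁ sin φ₂ − sin φ₁ cos φ₂ cos Δλ = 0.616177
θ = atan2(y, x) = 6.9657° → 6.9657° (mod 360°)

7.0°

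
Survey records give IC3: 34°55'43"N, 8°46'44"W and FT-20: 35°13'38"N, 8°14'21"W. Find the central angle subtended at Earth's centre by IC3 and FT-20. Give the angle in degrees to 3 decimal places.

0.533°

IC3: φ = +34.92861°, λ = -8.77889°
FT-20: φ = +35.22722°, λ = -8.23917°
Δφ = 0.2986°,  Δλ = 0.5397°
a = sin²(Δφ/2) + cos φ₁ cos φ₂ sin²(Δλ/2) = 0.000022
c = 2·arcsin(√a) = 0.009305 rad = 0.5332°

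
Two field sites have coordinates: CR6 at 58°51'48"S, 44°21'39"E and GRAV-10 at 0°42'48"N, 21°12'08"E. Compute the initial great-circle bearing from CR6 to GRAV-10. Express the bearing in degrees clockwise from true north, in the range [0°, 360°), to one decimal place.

333.6°

CR6: φ = -58.86333°, λ = +44.36083°
GRAV-10: φ = +0.71333°, λ = +21.20222°
Δλ = -23.1586°
y = sin Δλ · cos φ₂ = -0.393247
x = cos φ₁ sin φ₂ − sin φ₁ cos φ₂ cos Δλ = 0.793341
θ = atan2(y, x) = -26.3669° → 333.6331° (mod 360°)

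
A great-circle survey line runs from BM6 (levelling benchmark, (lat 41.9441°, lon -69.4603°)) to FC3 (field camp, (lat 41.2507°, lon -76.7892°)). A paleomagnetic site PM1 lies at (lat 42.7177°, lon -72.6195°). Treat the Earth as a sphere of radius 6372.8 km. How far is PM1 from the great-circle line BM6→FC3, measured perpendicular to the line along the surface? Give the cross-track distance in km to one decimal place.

δ₁₃ = central angle BM6→PM1 = 0.042937 rad  (haversine)
θ₁₃ = bearing BM6→PM1 = 289.386°,  θ₁₂ = bearing BM6→FC3 = 265.234°
dₓₜ = R·arcsin(sin δ₁₃ · sin(θ₁₃ − θ₁₂)) = 6372.8·arcsin(0.04292·sin(24.152°)) = 111.929 km
|dₓₜ| = 111.929 km

111.9 km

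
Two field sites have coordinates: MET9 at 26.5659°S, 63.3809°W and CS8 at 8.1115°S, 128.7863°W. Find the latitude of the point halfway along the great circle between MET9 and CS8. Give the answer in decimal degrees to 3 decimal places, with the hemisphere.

20.346°S

Bx = cos φ₂ cos Δλ = 0.412031,  By = cos φ₂ sin Δλ = -0.900178
φₘ = atan2(sin φ₁ + sin φ₂, √((cos φ₁ + Bx)² + By²)) = -20.34587°
λₘ = λ₁ + atan2(By, cos φ₁ + Bx) = -97.94873°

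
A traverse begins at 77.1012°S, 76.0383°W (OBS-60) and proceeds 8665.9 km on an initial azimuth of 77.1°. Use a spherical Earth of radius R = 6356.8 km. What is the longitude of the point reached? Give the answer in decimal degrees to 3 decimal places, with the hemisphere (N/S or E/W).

1.227°W

δ = d/R = 8665.9/6356.8 = 1.363249 rad
φ₂ = arcsin(sin φ₁ cos δ + cos φ₁ sin δ cos θ)
   = arcsin(-0.97477·0.20606 + 0.22323·0.97854·0.22325) = -8.74832°
λ₂ = λ₁ + atan2(sin θ sin δ cos φ₁, cos δ − sin φ₁ sin φ₂) = -1.22667°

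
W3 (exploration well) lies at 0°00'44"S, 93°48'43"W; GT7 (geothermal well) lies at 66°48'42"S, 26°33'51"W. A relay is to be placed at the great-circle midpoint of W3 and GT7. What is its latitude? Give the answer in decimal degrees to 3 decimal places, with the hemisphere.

37.272°S

W3: φ = -0.01222°, λ = -93.81194°
GT7: φ = -66.81167°, λ = -26.56417°
Bx = cos φ₂ cos Δλ = 0.152283,  By = cos φ₂ sin Δλ = 0.363115
φₘ = atan2(sin φ₁ + sin φ₂, √((cos φ₁ + Bx)² + By²)) = -37.27210°
λₘ = λ₁ + atan2(By, cos φ₁ + Bx) = -76.32092°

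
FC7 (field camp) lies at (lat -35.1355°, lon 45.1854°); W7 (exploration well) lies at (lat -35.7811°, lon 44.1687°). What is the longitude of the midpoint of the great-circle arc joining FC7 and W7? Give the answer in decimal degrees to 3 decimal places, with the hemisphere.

Bx = cos φ₂ cos Δλ = 0.811129,  By = cos φ₂ sin Δλ = -0.014395
φₘ = atan2(sin φ₁ + sin φ₂, √((cos φ₁ + Bx)² + By²)) = -35.45937°
λₘ = λ₁ + atan2(By, cos φ₁ + Bx) = 44.67909°

44.679°E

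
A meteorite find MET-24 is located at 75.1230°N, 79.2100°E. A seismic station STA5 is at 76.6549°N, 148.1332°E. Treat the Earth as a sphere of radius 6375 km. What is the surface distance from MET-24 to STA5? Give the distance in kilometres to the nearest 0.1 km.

1770.2 km

Δφ = 1.5319°,  Δλ = 68.9232°
a = sin²(Δφ/2) + cos φ₁ cos φ₂ sin²(Δλ/2) = 0.019153
c = 2·arcsin(√a) = 0.277683 rad = 15.9101°
d = R·c = 6375 × 0.277683 = 1770.2 km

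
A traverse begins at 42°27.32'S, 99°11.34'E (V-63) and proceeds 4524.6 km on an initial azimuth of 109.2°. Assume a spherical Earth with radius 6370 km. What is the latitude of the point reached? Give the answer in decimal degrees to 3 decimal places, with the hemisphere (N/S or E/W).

V-63: φ = -42.45533°, λ = +99.18900°
δ = d/R = 4524.6/6370 = 0.710298 rad
φ₂ = arcsin(sin φ₁ cos δ + cos φ₁ sin δ cos θ)
   = arcsin(-0.67502·0.75817 + 0.73780·0.65206·-0.32887) = -42.06628°
λ₂ = λ₁ + atan2(sin θ sin δ cos φ₁, cos δ − sin φ₁ sin φ₂) = 155.23555°

42.066°S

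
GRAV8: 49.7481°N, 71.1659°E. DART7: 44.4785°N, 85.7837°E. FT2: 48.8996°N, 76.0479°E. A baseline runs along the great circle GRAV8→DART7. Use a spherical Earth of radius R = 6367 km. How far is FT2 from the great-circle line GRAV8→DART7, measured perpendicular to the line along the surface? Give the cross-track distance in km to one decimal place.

δ₁₃ = central angle GRAV8→FT2 = 0.057465 rad  (haversine)
θ₁₃ = bearing GRAV8→FT2 = 103.070°,  θ₁₂ = bearing GRAV8→DART7 = 112.399°
dₓₜ = R·arcsin(sin δ₁₃ · sin(θ₁₃ − θ₁₂)) = 6367·arcsin(0.05743·sin(-9.329°)) = -59.276 km
|dₓₜ| = 59.276 km

59.3 km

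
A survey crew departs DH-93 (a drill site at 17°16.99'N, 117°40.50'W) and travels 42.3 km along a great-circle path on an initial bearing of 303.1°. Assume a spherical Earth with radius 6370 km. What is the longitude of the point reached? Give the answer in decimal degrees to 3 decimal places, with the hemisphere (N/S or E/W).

118.009°W

DH-93: φ = +17.28317°, λ = -117.67500°
δ = d/R = 42.3/6370 = 0.006641 rad
φ₂ = arcsin(sin φ₁ cos δ + cos φ₁ sin δ cos θ)
   = arcsin(0.29709·0.99998 + 0.95485·0.00664·0.54610) = 17.49067°
λ₂ = λ₁ + atan2(sin θ sin δ cos φ₁, cos δ − sin φ₁ sin φ₂) = -118.00918°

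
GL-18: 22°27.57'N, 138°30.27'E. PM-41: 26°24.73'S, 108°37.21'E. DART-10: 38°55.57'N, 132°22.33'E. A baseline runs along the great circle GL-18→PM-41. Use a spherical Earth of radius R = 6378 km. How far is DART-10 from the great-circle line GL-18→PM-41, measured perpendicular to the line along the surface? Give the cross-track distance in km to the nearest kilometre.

1430 km

GL-18: φ = +22.45950°, λ = +138.50450°
PM-41: φ = -26.41217°, λ = +108.62017°
DART-10: φ = +38.92617°, λ = +132.37217°
δ₁₃ = central angle GL-18→DART-10 = 0.301572 rad  (haversine)
θ₁₃ = bearing GL-18→DART-10 = 343.752°,  θ₁₂ = bearing GL-18→PM-41 = 212.232°
dₓₜ = R·arcsin(sin δ₁₃ · sin(θ₁₃ − θ₁₂)) = 6378·arcsin(0.29702·sin(131.520°)) = 1430.345 km
|dₓₜ| = 1430.345 km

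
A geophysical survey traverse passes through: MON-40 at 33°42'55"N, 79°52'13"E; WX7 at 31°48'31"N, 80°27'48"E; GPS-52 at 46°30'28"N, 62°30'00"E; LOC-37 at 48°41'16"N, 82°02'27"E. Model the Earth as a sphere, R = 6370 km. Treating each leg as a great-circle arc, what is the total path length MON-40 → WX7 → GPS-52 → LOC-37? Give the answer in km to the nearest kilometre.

3941 km

MON-40: φ = +33.71528°, λ = +79.87028°
WX7: φ = +31.80861°, λ = +80.46333°
GPS-52: φ = +46.50778°, λ = +62.50000°
LOC-37: φ = +48.68778°, λ = +82.04083°
MON-40→WX7: c = 0.034397 rad, d = 219.11 km
WX7→GPS-52: c = 0.351781 rad, d = 2240.85 km
GPS-52→LOC-37: c = 0.232443 rad, d = 1480.66 km
Total = 219.11 + 2240.85 + 1480.66 = 3940.61 km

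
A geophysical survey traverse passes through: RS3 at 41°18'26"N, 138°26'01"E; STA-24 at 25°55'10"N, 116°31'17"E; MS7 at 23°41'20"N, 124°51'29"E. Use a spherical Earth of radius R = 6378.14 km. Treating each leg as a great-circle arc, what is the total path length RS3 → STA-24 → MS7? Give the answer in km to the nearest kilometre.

3521 km

RS3: φ = +41.30722°, λ = +138.43361°
STA-24: φ = +25.91944°, λ = +116.52139°
MS7: φ = +23.68889°, λ = +124.85806°
RS3→STA-24: c = 0.414437 rad, d = 2643.34 km
STA-24→MS7: c = 0.137664 rad, d = 878.04 km
Total = 2643.34 + 878.04 = 3521.38 km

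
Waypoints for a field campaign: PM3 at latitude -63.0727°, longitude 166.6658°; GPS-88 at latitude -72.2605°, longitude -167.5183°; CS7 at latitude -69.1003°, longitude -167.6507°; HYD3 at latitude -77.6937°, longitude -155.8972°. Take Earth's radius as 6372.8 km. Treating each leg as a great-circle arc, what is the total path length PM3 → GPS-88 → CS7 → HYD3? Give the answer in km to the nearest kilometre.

PM3→GPS-88: c = 0.231168 rad, d = 1473.19 km
GPS-88→CS7: c = 0.055161 rad, d = 351.53 km
CS7→HYD3: c = 0.160300 rad, d = 1021.56 km
Total = 1473.19 + 351.53 + 1021.56 = 2846.28 km

2846 km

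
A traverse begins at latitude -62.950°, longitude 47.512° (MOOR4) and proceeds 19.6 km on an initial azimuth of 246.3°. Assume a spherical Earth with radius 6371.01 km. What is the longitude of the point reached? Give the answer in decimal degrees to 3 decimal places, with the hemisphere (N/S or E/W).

δ = d/R = 19.6/6371.01 = 0.003076 rad
φ₂ = arcsin(sin φ₁ cos δ + cos φ₁ sin δ cos θ)
   = arcsin(-0.89061·1.00000 + 0.45477·0.00308·-0.40195) = -63.02040°
λ₂ = λ₁ + atan2(sin θ sin δ cos φ₁, cos δ − sin φ₁ sin φ₂) = 47.15623°

47.156°E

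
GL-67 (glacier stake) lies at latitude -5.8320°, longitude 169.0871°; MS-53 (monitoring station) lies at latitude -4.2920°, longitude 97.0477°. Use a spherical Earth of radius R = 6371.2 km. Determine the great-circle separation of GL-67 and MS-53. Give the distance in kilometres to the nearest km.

Δφ = 1.5400°,  Δλ = -72.0394°
a = sin²(Δφ/2) + cos φ₁ cos φ₂ sin²(Δλ/2) = 0.343244
c = 2·arcsin(√a) = 1.251908 rad = 71.7290°
d = R·c = 6371.2 × 1.251908 = 7976.2 km

7976 km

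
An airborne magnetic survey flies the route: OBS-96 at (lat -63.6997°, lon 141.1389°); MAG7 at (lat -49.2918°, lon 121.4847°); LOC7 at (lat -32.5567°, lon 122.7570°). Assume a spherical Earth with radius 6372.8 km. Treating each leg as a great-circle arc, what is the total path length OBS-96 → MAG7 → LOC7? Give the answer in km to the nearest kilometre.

OBS-96→MAG7: c = 0.312028 rad, d = 1988.49 km
MAG7→LOC7: c = 0.292553 rad, d = 1864.38 km
Total = 1988.49 + 1864.38 = 3852.87 km

3853 km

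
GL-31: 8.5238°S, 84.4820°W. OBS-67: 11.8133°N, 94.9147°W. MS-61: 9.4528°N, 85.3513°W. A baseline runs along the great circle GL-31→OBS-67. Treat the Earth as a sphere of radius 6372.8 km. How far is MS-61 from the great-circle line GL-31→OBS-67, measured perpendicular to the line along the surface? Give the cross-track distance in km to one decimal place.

δ₁₃ = central angle GL-31→MS-61 = 0.314114 rad  (haversine)
θ₁₃ = bearing GL-31→MS-61 = 357.224°,  θ₁₂ = bearing GL-31→OBS-67 = 332.818°
dₓₜ = R·arcsin(sin δ₁₃ · sin(θ₁₃ − θ₁₂)) = 6372.8·arcsin(0.30897·sin(24.406°)) = 815.830 km
|dₓₜ| = 815.830 km

815.8 km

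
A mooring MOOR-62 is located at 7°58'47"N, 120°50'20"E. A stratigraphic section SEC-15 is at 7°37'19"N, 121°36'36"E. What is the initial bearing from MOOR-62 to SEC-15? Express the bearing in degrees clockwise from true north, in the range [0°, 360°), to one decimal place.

115.0°

MOOR-62: φ = +7.97972°, λ = +120.83889°
SEC-15: φ = +7.62194°, λ = +121.61000°
Δλ = 0.7711°
y = sin Δλ · cos φ₂ = 0.013339
x = cos φ₁ sin φ₂ − sin φ₁ cos φ₂ cos Δλ = -0.006232
θ = atan2(y, x) = 115.0415° → 115.0415° (mod 360°)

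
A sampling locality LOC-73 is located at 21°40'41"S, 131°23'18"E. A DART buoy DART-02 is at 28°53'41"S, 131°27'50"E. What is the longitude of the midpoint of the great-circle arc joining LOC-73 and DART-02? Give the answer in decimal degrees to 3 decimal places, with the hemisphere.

131.425°E

LOC-73: φ = -21.67806°, λ = +131.38833°
DART-02: φ = -28.89472°, λ = +131.46389°
Bx = cos φ₂ cos Δλ = 0.875508,  By = cos φ₂ sin Δλ = 0.001155
φₘ = atan2(sin φ₁ + sin φ₂, √((cos φ₁ + Bx)² + By²)) = -25.28639°
λₘ = λ₁ + atan2(By, cos φ₁ + Bx) = 131.42499°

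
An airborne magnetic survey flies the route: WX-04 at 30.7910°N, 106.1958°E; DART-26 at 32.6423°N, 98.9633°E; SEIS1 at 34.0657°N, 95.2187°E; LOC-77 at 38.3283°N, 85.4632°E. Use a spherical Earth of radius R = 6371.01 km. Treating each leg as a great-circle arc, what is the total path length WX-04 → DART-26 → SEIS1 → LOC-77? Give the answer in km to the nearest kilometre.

2091 km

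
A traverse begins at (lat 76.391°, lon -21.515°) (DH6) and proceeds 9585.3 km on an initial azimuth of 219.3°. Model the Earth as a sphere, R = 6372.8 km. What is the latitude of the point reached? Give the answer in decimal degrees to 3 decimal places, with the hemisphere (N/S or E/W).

δ = d/R = 9585.3/6372.8 = 1.504096 rad
φ₂ = arcsin(sin φ₁ cos δ + cos φ₁ sin δ cos θ)
   = arcsin(0.97192·0.06665 + 0.23529·0.99778·-0.77384) = -6.71297°
λ₂ = λ₁ + atan2(sin θ sin δ cos φ₁, cos δ − sin φ₁ sin φ₂) = -61.03407°

6.713°S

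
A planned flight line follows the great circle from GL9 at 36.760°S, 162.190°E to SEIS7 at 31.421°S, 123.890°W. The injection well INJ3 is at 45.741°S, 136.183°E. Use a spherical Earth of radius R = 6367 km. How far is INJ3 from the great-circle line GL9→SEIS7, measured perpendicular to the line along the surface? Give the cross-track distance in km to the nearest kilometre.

δ₁₃ = central angle GL9→INJ3 = 0.373315 rad  (haversine)
θ₁₃ = bearing GL9→INJ3 = 237.043°,  θ₁₂ = bearing GL9→SEIS7 = 108.616°
dₓₜ = R·arcsin(sin δ₁₃ · sin(θ₁₃ − θ₁₂)) = 6367·arcsin(0.36470·sin(128.428°)) = 1844.798 km
|dₓₜ| = 1844.798 km

1845 km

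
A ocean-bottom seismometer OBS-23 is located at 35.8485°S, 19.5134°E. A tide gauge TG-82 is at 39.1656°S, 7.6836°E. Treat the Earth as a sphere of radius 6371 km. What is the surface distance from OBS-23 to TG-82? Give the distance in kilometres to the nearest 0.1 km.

1105.7 km

Δφ = -3.3171°,  Δλ = -11.8298°
a = sin²(Δφ/2) + cos φ₁ cos φ₂ sin²(Δλ/2) = 0.007512
c = 2·arcsin(√a) = 0.173557 rad = 9.9441°
d = R·c = 6371 × 0.173557 = 1105.7 km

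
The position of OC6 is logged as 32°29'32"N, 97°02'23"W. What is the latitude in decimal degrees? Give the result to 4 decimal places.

32° + 29′/60 + 32″/3600 = 32 + 0.48333 + 0.00889 = 32.4922°

32.4922°N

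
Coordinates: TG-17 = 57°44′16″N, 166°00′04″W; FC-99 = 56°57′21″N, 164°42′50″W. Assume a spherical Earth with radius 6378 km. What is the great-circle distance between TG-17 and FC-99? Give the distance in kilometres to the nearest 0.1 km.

116.4 km

TG-17: φ = +57.73778°, λ = -166.00111°
FC-99: φ = +56.95583°, λ = -164.71389°
Δφ = -0.7819°,  Δλ = 1.2872°
a = sin²(Δφ/2) + cos φ₁ cos φ₂ sin²(Δλ/2) = 0.000083
c = 2·arcsin(√a) = 0.018253 rad = 1.0458°
d = R·c = 6378 × 0.018253 = 116.4 km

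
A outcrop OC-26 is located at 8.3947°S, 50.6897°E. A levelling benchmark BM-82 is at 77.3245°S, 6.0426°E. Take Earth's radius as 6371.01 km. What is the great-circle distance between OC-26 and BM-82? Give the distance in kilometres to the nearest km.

8087 km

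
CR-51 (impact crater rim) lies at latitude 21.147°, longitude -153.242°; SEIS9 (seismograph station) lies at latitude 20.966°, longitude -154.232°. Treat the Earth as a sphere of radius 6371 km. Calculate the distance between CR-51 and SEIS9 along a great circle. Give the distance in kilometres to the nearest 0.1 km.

104.7 km

Δφ = -0.1810°,  Δλ = -0.9900°
a = sin²(Δφ/2) + cos φ₁ cos φ₂ sin²(Δλ/2) = 0.000067
c = 2·arcsin(√a) = 0.016431 rad = 0.9415°
d = R·c = 6371 × 0.016431 = 104.7 km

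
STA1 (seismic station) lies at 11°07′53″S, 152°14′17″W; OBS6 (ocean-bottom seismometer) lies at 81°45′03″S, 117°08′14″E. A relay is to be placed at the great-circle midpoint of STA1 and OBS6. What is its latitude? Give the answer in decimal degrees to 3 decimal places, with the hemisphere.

STA1: φ = -11.13139°, λ = -152.23806°
OBS6: φ = -81.75083°, λ = +117.13722°
Bx = cos φ₂ cos Δλ = -0.001564,  By = cos φ₂ sin Δλ = -0.143470
φₘ = atan2(sin φ₁ + sin φ₂, √((cos φ₁ + Bx)² + By²)) = -50.06662°
λₘ = λ₁ + atan2(By, cos φ₁ + Bx) = -160.57002°

50.067°S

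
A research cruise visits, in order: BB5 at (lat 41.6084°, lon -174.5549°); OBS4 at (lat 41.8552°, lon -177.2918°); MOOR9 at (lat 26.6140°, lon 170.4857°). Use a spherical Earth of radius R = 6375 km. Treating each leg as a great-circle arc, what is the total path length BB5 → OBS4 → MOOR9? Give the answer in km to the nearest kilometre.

2259 km

BB5→OBS4: c = 0.035905 rad, d = 228.90 km
OBS4→MOOR9: c = 0.318413 rad, d = 2029.89 km
Total = 228.90 + 2029.89 = 2258.78 km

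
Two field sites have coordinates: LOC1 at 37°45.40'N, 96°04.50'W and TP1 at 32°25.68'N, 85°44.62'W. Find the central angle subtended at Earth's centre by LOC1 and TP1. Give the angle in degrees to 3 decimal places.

LOC1: φ = +37.75667°, λ = -96.07500°
TP1: φ = +32.42800°, λ = -85.74367°
Δφ = -5.3287°,  Δλ = 10.3313°
a = sin²(Δφ/2) + cos φ₁ cos φ₂ sin²(Δλ/2) = 0.007571
c = 2·arcsin(√a) = 0.174238 rad = 9.9831°

9.983°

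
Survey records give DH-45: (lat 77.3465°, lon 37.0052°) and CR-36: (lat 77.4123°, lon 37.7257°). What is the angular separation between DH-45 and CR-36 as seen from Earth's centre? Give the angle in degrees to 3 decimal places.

0.171°

Δφ = 0.0658°,  Δλ = 0.7205°
a = sin²(Δφ/2) + cos φ₁ cos φ₂ sin²(Δλ/2) = 0.000002
c = 2·arcsin(√a) = 0.002978 rad = 0.1706°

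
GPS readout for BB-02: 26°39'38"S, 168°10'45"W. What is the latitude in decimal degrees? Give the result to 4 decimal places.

26° + 39′/60 + 38″/3600 = 26 + 0.65000 + 0.01056 = 26.6606°

26.6606°S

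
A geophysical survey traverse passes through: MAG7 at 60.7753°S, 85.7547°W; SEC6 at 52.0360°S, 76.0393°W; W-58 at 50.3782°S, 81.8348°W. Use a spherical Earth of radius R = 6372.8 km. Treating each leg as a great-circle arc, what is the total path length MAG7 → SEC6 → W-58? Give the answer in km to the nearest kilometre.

MAG7→SEC6: c = 0.178662 rad, d = 1138.58 km
SEC6→W-58: c = 0.069638 rad, d = 443.79 km
Total = 1138.58 + 443.79 = 1582.37 km

1582 km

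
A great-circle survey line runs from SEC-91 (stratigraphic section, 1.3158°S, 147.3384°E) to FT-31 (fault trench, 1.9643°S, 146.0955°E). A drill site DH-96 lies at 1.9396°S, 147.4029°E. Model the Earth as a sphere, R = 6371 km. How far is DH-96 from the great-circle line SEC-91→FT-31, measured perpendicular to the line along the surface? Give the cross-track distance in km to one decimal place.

64.8 km

δ₁₃ = central angle SEC-91→DH-96 = 0.010945 rad  (haversine)
θ₁₃ = bearing SEC-91→DH-96 = 174.100°,  θ₁₂ = bearing SEC-91→FT-31 = 242.420°
dₓₜ = R·arcsin(sin δ₁₃ · sin(θ₁₃ − θ₁₂)) = 6371·arcsin(0.01095·sin(-68.320°)) = -64.800 km
|dₓₜ| = 64.800 km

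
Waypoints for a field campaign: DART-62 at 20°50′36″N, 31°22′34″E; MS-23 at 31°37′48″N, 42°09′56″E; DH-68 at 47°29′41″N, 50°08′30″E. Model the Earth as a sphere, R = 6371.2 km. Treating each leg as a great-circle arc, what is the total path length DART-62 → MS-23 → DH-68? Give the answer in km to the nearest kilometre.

3499 km

DART-62: φ = +20.84333°, λ = +31.37611°
MS-23: φ = +31.63000°, λ = +42.16556°
DH-68: φ = +47.49472°, λ = +50.14167°
DART-62→MS-23: c = 0.252609 rad, d = 1609.42 km
MS-23→DH-68: c = 0.296570 rad, d = 1889.51 km
Total = 1609.42 + 1889.51 = 3498.93 km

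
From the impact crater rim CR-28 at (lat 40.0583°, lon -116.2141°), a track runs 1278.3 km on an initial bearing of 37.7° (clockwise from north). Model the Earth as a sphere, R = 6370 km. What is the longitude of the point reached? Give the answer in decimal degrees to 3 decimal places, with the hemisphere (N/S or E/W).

δ = d/R = 1278.3/6370 = 0.200675 rad
φ₂ = arcsin(sin φ₁ cos δ + cos φ₁ sin δ cos θ)
   = arcsin(0.64357·0.97993 + 0.76539·0.19933·0.79122) = 48.70880°
λ₂ = λ₁ + atan2(sin θ sin δ cos φ₁, cos δ − sin φ₁ sin φ₂) = -105.56911°

105.569°W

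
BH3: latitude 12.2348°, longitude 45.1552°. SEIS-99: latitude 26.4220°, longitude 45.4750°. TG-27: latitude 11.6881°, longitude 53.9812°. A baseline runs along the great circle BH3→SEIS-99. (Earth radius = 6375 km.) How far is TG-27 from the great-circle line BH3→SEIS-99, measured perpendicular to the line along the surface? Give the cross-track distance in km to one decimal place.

962.2 km

δ₁₃ = central angle BH3→TG-27 = 0.150993 rad  (haversine)
θ₁₃ = bearing BH3→TG-27 = 92.699°,  θ₁₂ = bearing BH3→SEIS-99 = 1.168°
dₓₜ = R·arcsin(sin δ₁₃ · sin(θ₁₃ − θ₁₂)) = 6375·arcsin(0.15042·sin(91.531°)) = 962.233 km
|dₓₜ| = 962.233 km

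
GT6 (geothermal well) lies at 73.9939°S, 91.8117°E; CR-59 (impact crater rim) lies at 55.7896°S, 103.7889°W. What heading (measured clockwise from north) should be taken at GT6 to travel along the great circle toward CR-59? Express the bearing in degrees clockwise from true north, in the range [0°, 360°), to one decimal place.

168.6°

Δλ = 164.3994°
y = sin Δλ · cos φ₂ = 0.151201
x = cos φ₁ sin φ₂ − sin φ₁ cos φ₂ cos Δλ = -0.748558
θ = atan2(y, x) = 168.5805° → 168.5805° (mod 360°)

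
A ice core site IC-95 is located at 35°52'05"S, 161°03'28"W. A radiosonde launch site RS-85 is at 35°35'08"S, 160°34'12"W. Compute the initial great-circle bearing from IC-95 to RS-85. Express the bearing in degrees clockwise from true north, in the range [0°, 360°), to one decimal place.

IC-95: φ = -35.86806°, λ = -161.05778°
RS-85: φ = -35.58556°, λ = -160.57000°
Δλ = 0.4878°
y = sin Δλ · cos φ₂ = 0.006923
x = cos φ₁ sin φ₂ − sin φ₁ cos φ₂ cos Δλ = 0.004913
θ = atan2(y, x) = 54.6380° → 54.6380° (mod 360°)

54.6°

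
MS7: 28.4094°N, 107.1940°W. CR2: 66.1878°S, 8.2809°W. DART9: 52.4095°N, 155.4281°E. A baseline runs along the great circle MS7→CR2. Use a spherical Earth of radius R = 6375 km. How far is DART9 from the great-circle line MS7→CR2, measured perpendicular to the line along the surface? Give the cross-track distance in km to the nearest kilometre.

1296 km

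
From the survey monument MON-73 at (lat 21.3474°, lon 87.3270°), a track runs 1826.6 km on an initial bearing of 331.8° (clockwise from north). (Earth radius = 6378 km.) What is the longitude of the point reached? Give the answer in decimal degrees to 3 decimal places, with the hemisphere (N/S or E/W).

77.886°E

δ = d/R = 1826.6/6378 = 0.286391 rad
φ₂ = arcsin(sin φ₁ cos δ + cos φ₁ sin δ cos θ)
   = arcsin(0.36402·0.95927 + 0.93139·0.28249·0.88130) = 35.52619°
λ₂ = λ₁ + atan2(sin θ sin δ cos φ₁, cos δ − sin φ₁ sin φ₂) = 77.88640°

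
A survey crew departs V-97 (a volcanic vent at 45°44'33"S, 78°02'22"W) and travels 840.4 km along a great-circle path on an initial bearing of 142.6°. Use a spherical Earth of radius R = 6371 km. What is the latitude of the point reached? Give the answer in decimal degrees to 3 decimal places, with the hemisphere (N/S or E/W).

51.528°S

V-97: φ = -45.74250°, λ = -78.03944°
δ = d/R = 840.4/6371 = 0.131910 rad
φ₂ = arcsin(sin φ₁ cos δ + cos φ₁ sin δ cos θ)
   = arcsin(-0.71621·0.99131 + 0.69788·0.13153·-0.79441) = -51.52768°
λ₂ = λ₁ + atan2(sin θ sin δ cos φ₁, cos δ − sin φ₁ sin φ₂) = -70.66187°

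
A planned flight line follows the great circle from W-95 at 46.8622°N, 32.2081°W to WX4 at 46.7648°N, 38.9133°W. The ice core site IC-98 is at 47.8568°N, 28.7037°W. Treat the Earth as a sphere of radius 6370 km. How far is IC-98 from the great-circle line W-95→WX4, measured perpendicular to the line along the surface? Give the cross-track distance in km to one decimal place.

δ₁₃ = central angle W-95→IC-98 = 0.044916 rad  (haversine)
θ₁₃ = bearing W-95→IC-98 = 65.985°,  θ₁₂ = bearing W-95→WX4 = 271.231°
dₓₜ = R·arcsin(sin δ₁₃ · sin(θ₁₃ − θ₁₂)) = 6370·arcsin(0.04490·sin(-205.246°)) = 121.998 km
|dₓₜ| = 121.998 km

122.0 km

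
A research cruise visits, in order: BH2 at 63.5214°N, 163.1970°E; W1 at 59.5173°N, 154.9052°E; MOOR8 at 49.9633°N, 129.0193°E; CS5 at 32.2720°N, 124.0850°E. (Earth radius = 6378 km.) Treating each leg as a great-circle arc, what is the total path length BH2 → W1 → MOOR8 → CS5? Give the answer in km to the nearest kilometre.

BH2→W1: c = 0.098073 rad, d = 625.51 km
W1→MOOR8: c = 0.306524 rad, d = 1955.01 km
MOOR8→CS5: c = 0.315337 rad, d = 2011.22 km
Total = 625.51 + 1955.01 + 2011.22 = 4591.74 km

4592 km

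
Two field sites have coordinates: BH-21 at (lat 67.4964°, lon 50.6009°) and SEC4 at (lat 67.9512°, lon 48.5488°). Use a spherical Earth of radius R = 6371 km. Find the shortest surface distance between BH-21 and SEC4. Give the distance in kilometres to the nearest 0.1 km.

100.2 km

Δφ = 0.4548°,  Δλ = -2.0521°
a = sin²(Δφ/2) + cos φ₁ cos φ₂ sin²(Δλ/2) = 0.000062
c = 2·arcsin(√a) = 0.015726 rad = 0.9010°
d = R·c = 6371 × 0.015726 = 100.2 km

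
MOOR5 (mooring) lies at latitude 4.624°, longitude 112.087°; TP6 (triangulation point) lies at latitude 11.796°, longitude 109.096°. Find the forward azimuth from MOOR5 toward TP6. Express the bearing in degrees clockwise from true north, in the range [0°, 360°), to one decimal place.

337.8°

Δλ = -2.9910°
y = sin Δλ · cos φ₂ = -0.051077
x = cos φ₁ sin φ₂ − sin φ₁ cos φ₂ cos Δλ = 0.124956
θ = atan2(y, x) = -22.2329° → 337.7671° (mod 360°)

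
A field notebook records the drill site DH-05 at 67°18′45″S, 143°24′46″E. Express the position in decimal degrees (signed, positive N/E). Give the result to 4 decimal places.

lat: 67.3125° S → -67.3125°
lon: 143.4128° E → +143.4128°

-67.3125°, +143.4128°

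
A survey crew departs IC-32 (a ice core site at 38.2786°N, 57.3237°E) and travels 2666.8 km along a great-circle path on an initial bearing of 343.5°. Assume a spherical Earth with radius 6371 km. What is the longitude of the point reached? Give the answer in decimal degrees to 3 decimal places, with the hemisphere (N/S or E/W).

43.686°E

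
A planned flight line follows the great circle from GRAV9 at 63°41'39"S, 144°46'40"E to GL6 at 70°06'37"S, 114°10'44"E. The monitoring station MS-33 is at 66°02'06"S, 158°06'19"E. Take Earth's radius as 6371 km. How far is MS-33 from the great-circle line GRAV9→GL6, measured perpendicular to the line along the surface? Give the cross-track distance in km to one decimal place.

638.8 km

GRAV9: φ = -63.69417°, λ = +144.77778°
GL6: φ = -70.11028°, λ = +114.17889°
MS-33: φ = -66.03500°, λ = +158.10528°
δ₁₃ = central angle GRAV9→MS-33 = 0.106655 rad  (haversine)
θ₁₃ = bearing GRAV9→MS-33 = 118.411°,  θ₁₂ = bearing GRAV9→GL6 = 228.314°
dₓₜ = R·arcsin(sin δ₁₃ · sin(θ₁₃ − θ₁₂)) = 6371·arcsin(0.10645·sin(-109.903°)) = -638.771 km
|dₓₜ| = 638.771 km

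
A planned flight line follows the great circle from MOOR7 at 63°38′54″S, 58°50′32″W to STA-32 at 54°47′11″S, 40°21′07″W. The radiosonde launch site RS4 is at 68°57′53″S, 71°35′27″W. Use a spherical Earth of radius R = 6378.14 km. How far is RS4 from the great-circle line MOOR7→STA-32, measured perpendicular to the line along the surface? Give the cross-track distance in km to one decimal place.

237.7 km

MOOR7: φ = -63.64833°, λ = -58.84222°
STA-32: φ = -54.78639°, λ = -40.35194°
RS4: φ = -68.96472°, λ = -71.59083°
δ₁₃ = central angle MOOR7→RS4 = 0.128381 rad  (haversine)
θ₁₃ = bearing MOOR7→RS4 = 218.220°,  θ₁₂ = bearing MOOR7→STA-32 = 55.141°
dₓₜ = R·arcsin(sin δ₁₃ · sin(θ₁₃ − θ₁₂)) = 6378.14·arcsin(0.12803·sin(163.079°)) = 237.723 km
|dₓₜ| = 237.723 km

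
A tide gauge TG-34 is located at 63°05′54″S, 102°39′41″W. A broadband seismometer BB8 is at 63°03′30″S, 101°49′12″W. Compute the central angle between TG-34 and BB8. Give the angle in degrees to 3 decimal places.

TG-34: φ = -63.09833°, λ = -102.66139°
BB8: φ = -63.05833°, λ = -101.82000°
Δφ = 0.0400°,  Δλ = 0.8414°
a = sin²(Δφ/2) + cos φ₁ cos φ₂ sin²(Δλ/2) = 0.000011
c = 2·arcsin(√a) = 0.006685 rad = 0.3830°

0.383°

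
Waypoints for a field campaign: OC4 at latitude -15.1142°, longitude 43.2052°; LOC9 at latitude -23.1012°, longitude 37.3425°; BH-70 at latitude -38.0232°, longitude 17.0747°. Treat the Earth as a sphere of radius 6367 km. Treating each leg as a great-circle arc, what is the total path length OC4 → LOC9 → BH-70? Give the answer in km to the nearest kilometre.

OC4→LOC9: c = 0.169584 rad, d = 1079.74 km
LOC9→BH-70: c = 0.399095 rad, d = 2541.04 km
Total = 1079.74 + 2541.04 = 3620.78 km

3621 km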